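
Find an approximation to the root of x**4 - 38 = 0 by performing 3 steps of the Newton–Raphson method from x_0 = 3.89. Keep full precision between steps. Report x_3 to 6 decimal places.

f'(x) = 4x**3
x_0 = 3.890000: f = 190.980450, f' = 235.455476 → x_1 = 3.890000 - (190.980450)/(235.455476) = 3.078889
x_1 = 3.078889: f = 51.862048, f' = 116.746058 → x_2 = 3.078889 - (51.862048)/(116.746058) = 2.634660
x_2 = 2.634660: f = 10.183481, f' = 73.153249 → x_3 = 2.634660 - (10.183481)/(73.153249) = 2.495452

2.495452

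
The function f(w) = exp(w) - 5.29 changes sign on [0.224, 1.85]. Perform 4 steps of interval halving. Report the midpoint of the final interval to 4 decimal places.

1.6976

f(0.224000) = -4.038929, f(1.850000) = 1.069820 (opposite signs)
step 1: m = 1.037000, f(m) = -2.469258 < 0 → root in [1.037000, 1.850000]
step 2: m = 1.443500, f(m) = -1.054506 < 0 → root in [1.443500, 1.850000]
step 3: m = 1.646750, f(m) = -0.099915 < 0 → root in [1.646750, 1.850000]
step 4: m = 1.748375, f(m) = 0.455259 > 0 → root in [1.646750, 1.748375]
Midpoint of [1.646750, 1.748375] = 1.697563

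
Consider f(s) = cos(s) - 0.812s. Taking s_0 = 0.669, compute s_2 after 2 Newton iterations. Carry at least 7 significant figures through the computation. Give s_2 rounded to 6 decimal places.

0.830601

f'(s) = -sin(s) - 0.812
s_0 = 0.669000: f = 0.241214, f' = -1.432202 → s_1 = 0.669000 - (0.241214)/(-1.432202) = 0.837422
s_1 = 0.837422: f = -0.010606, f' = -1.554920 → s_2 = 0.837422 - (-0.010606)/(-1.554920) = 0.830601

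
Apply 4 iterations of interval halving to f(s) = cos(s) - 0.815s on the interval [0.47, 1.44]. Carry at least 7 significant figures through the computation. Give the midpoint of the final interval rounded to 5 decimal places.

f(0.470000) = 0.508518, f(1.440000) = -1.043176 (opposite signs)
step 1: m = 0.955000, f(m) = -0.200716 < 0 → root in [0.470000, 0.955000]
step 2: m = 0.712500, f(m) = 0.176042 > 0 → root in [0.712500, 0.955000]
step 3: m = 0.833750, f(m) = -0.007402 < 0 → root in [0.712500, 0.833750]
step 4: m = 0.773125, f(m) = 0.085635 > 0 → root in [0.773125, 0.833750]
Midpoint of [0.773125, 0.833750] = 0.803438

0.80344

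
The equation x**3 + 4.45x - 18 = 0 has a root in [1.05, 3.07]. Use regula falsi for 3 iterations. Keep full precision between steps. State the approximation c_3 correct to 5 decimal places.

f(1.050000) = -12.169875, f(3.070000) = 24.595943
step 1: c = 1.718641, f(c) = -5.275646 < 0 → new bracket [1.718641, 3.070000]
step 2: c = 1.957306, f(c) = -1.791458 < 0 → new bracket [1.957306, 3.070000]
step 3: c = 2.032847, f(c) = -0.553150 < 0 → new bracket [2.032847, 3.070000]

2.03285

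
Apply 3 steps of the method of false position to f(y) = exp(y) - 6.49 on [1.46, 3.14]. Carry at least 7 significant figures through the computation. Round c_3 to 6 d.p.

1.813841

f(1.460000) = -2.184040, f(3.140000) = 16.613867
step 1: c = 1.655191, f(c) = -1.255919 < 0 → new bracket [1.655191, 3.140000]
step 2: c = 1.759546, f(c) = -0.680200 < 0 → new bracket [1.759546, 3.140000]
step 3: c = 1.813841, f(c) = -0.356035 < 0 → new bracket [1.813841, 3.140000]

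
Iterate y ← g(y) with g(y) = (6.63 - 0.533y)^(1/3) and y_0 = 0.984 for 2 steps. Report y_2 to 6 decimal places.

y_1 = g(0.984000) = 1.827712
y_2 = g(1.827712) = 1.781690

1.781690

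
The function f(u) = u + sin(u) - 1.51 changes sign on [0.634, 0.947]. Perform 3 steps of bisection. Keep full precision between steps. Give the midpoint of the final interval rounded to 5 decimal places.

0.81006

f(0.634000) = -0.283628, f(0.947000) = 0.248667 (opposite signs)
step 1: m = 0.790500, f(m) = -0.008795 < 0 → root in [0.790500, 0.947000]
step 2: m = 0.868750, f(m) = 0.122272 > 0 → root in [0.790500, 0.868750]
step 3: m = 0.829625, f(m) = 0.057303 > 0 → root in [0.790500, 0.829625]
Midpoint of [0.790500, 0.829625] = 0.810062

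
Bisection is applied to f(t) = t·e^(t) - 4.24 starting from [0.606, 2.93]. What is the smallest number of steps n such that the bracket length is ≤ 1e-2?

Initial width b − a = 2.93 − 0.606 = 2.324000.
After n steps the width is (b−a)/2^n; need (b−a)/2^n ≤ 1e-2.
So n ≥ log₂(2.324000/1e-2) = log₂(232.4000) ≈ 7.8605.
Hence n = 8.

8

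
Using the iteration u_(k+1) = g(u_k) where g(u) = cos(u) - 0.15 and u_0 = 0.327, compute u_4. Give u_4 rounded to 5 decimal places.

0.61282

u_1 = g(0.327000) = 0.797010
u_2 = g(0.797010) = 0.548848
u_3 = g(0.548848) = 0.703126
u_4 = g(0.703126) = 0.612825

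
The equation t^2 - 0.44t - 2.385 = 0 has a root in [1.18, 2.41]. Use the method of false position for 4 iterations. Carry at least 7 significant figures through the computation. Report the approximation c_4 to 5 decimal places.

f(1.180000) = -1.511800, f(2.410000) = 2.362700
step 1: c = 1.659937, f(c) = -0.359983 < 0 → new bracket [1.659937, 2.410000]
step 2: c = 1.759107, f(c) = -0.064549 < 0 → new bracket [1.759107, 2.410000]
step 3: c = 1.776417, f(c) = -0.010967 < 0 → new bracket [1.776417, 2.410000]
step 4: c = 1.779344, f(c) = -0.001846 < 0 → new bracket [1.779344, 2.410000]

1.77934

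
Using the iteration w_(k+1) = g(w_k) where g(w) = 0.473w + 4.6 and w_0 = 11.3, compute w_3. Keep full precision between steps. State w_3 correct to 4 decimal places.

w_1 = g(11.300000) = 9.944900
w_2 = g(9.944900) = 9.303938
w_3 = g(9.303938) = 9.000763

9.0008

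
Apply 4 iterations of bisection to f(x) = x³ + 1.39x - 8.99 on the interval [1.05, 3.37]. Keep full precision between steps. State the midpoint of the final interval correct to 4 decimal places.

f(1.050000) = -6.372875, f(3.370000) = 33.967053 (opposite signs)
step 1: m = 2.210000, f(m) = 4.875761 > 0 → root in [1.050000, 2.210000]
step 2: m = 1.630000, f(m) = -2.393553 < 0 → root in [1.630000, 2.210000]
step 3: m = 1.920000, f(m) = 0.756688 > 0 → root in [1.630000, 1.920000]
step 4: m = 1.775000, f(m) = -0.930391 < 0 → root in [1.775000, 1.920000]
Midpoint of [1.775000, 1.920000] = 1.847500

1.8475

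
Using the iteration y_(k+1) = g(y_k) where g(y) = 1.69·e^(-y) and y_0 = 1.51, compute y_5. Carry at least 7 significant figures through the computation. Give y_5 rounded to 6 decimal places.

y_1 = g(1.510000) = 0.373338
y_2 = g(0.373338) = 1.163451
y_3 = g(1.163451) = 0.527966
y_4 = g(0.527966) = 0.996767
y_5 = g(0.996767) = 0.623729

0.623729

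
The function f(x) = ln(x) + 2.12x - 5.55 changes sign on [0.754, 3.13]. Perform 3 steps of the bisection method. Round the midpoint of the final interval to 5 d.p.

2.09050

f(0.754000) = -4.233883, f(3.130000) = 2.226633 (opposite signs)
step 1: m = 1.942000, f(m) = -0.769242 < 0 → root in [1.942000, 3.130000]
step 2: m = 2.536000, f(m) = 0.756908 > 0 → root in [1.942000, 2.536000]
step 3: m = 2.239000, f(m) = 0.002709 > 0 → root in [1.942000, 2.239000]
Midpoint of [1.942000, 2.239000] = 2.090500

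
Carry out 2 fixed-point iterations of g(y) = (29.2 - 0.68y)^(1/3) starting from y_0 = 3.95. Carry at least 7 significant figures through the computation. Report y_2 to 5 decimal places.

3.00637

y_1 = g(3.950000) = 2.981891
y_2 = g(2.981891) = 3.006368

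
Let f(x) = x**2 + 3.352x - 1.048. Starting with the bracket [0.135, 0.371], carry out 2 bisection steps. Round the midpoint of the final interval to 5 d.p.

f(0.135000) = -0.577255, f(0.371000) = 0.333233 (opposite signs)
step 1: m = 0.253000, f(m) = -0.135935 < 0 → root in [0.253000, 0.371000]
step 2: m = 0.312000, f(m) = 0.095168 > 0 → root in [0.253000, 0.312000]
Midpoint of [0.253000, 0.312000] = 0.282500

0.28250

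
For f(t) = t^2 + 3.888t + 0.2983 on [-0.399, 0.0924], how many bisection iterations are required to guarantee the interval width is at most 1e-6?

19

Initial width b − a = 0.0924 − -0.399 = 0.491400.
After n steps the width is (b−a)/2^n; need (b−a)/2^n ≤ 1e-6.
So n ≥ log₂(0.491400/1e-6) = log₂(491400.0000) ≈ 18.9065.
Hence n = 19.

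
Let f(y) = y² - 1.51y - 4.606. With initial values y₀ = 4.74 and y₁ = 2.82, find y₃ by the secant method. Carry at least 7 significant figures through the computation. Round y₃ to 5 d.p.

3.03300

Secant update: y_(k+1) = y_k − f(y_k)·(y_k − y_(k-1))/(f(y_k) − f(y_(k-1))).
f(y_0) = 10.704200, f(y_1) = -0.911800
y_2 = 2.820000 - (-0.911800)·(2.820000 - 4.740000)/(-0.911800 - (10.704200)) = 2.970711; f(y_2) = -0.266651
y_3 = 2.970711 - (-0.266651)·(2.970711 - 2.820000)/(-0.266651 - (-0.911800)) = 3.033002; f(y_3) = 0.013268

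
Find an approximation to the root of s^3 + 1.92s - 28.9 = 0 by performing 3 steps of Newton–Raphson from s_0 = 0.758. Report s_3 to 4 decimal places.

f'(s) = 3s^2 + 1.92
s_0 = 0.758000: f = -27.009120, f' = 3.643692 → s_1 = 0.758000 - (-27.009120)/(3.643692) = 8.170570
s_1 = 8.170570: f = 532.240072, f' = 202.194622 → s_2 = 8.170570 - (532.240072)/(202.194622) = 5.538254
s_2 = 5.538254: f = 151.604192, f' = 93.936769 → s_3 = 5.538254 - (151.604192)/(93.936769) = 3.924358

3.9244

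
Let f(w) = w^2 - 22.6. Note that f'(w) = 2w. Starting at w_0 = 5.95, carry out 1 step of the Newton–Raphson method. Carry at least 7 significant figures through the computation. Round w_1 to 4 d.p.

4.8742

Newton update: w ← w − f(w)/f'(w).
w_0 = 5.950000: f = 12.802500, f' = 11.900000 → w_1 = 5.950000 - (12.802500)/(11.900000) = 4.874160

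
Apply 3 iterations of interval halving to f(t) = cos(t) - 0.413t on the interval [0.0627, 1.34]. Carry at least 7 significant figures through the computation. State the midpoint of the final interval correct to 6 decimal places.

1.100506

f(0.062700) = 0.972140, f(1.340000) = -0.324667 (opposite signs)
step 1: m = 0.701350, f(m) = 0.474314 > 0 → root in [0.701350, 1.340000]
step 2: m = 1.020675, f(m) = 0.101252 > 0 → root in [1.020675, 1.340000]
step 3: m = 1.180338, f(m) = -0.106867 < 0 → root in [1.020675, 1.180338]
Midpoint of [1.020675, 1.180338] = 1.100506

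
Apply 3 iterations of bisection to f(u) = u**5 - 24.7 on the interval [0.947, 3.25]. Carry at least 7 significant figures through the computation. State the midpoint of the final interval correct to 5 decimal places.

1.95456

f(0.947000) = -23.938360, f(3.250000) = 337.890820 (opposite signs)
step 1: m = 2.098500, f(m) = 15.995357 > 0 → root in [0.947000, 2.098500]
step 2: m = 1.522750, f(m) = -16.512656 < 0 → root in [1.522750, 2.098500]
step 3: m = 1.810625, f(m) = -5.240012 < 0 → root in [1.810625, 2.098500]
Midpoint of [1.810625, 2.098500] = 1.954562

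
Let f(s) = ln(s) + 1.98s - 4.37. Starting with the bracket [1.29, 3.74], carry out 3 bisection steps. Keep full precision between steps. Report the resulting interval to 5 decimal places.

[1.59625, 1.90250]

f(1.290000) = -1.561158, f(3.740000) = 4.354286 (opposite signs)
step 1: m = 2.515000, f(m) = 1.531973 > 0 → root in [1.290000, 2.515000]
step 2: m = 1.902500, f(m) = 0.040119 > 0 → root in [1.290000, 1.902500]
step 3: m = 1.596250, f(m) = -0.741768 < 0 → root in [1.596250, 1.902500]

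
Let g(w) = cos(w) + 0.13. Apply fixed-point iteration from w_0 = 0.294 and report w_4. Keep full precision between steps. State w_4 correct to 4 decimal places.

0.7051

w_1 = g(0.294000) = 1.087092
w_2 = g(1.087092) = 0.595061
w_3 = g(0.595061) = 0.958114
w_4 = g(0.958114) = 0.705064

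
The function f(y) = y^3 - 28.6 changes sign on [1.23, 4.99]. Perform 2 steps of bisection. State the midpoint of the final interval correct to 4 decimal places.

f(1.230000) = -26.739133, f(4.990000) = 95.651499 (opposite signs)
step 1: m = 3.110000, f(m) = 1.480231 > 0 → root in [1.230000, 3.110000]
step 2: m = 2.170000, f(m) = -18.381687 < 0 → root in [2.170000, 3.110000]
Midpoint of [2.170000, 3.110000] = 2.640000

2.6400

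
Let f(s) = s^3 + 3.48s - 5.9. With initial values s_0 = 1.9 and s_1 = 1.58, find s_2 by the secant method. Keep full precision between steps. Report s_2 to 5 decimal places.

1.29857

f(s_0) = 7.571000, f(s_1) = 3.542712
s_2 = 1.580000 - (3.542712)·(1.580000 - 1.900000)/(3.542712 - (7.571000)) = 1.298573; f(s_2) = 0.808810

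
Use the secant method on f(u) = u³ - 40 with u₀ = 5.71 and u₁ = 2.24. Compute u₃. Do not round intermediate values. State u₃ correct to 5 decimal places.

3.73700

f(u_0) = 146.169411, f(u_1) = -28.760576
u_2 = 2.240000 - (-28.760576)·(2.240000 - 5.710000)/(-28.760576 - (146.169411)) = 2.810509; f(u_2) = -17.799890
u_3 = 2.810509 - (-17.799890)·(2.810509 - 2.240000)/(-17.799890 - (-28.760576)) = 3.737003; f(u_3) = 12.187959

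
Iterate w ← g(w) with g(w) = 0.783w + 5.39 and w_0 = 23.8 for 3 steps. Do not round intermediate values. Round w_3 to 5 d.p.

w_1 = g(23.800000) = 24.025400
w_2 = g(24.025400) = 24.201888
w_3 = g(24.201888) = 24.340078

24.34008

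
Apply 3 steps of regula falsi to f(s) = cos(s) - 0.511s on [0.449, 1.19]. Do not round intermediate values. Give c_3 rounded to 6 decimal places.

False-position update: c = (a·f(b) − b·f(a))/(f(b) − f(a)); replace the endpoint whose sign matches f(c).
f(0.449000) = 0.671443, f(1.190000) = -0.236430
step 1: c = 0.997027, f(c) = 0.033321 > 0 → new bracket [0.997027, 1.190000]
step 2: c = 1.020864, f(c) = 0.000968 > 0 → new bracket [1.020864, 1.190000]
step 3: c = 1.021554, f(c) = 0.000027 > 0 → new bracket [1.021554, 1.190000]

1.021554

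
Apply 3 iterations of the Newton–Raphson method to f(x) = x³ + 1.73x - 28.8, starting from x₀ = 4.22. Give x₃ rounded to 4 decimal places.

Newton update: x ← x − f(x)/f'(x).
f'(x) = 3x² + 1.73
x_0 = 4.220000: f = 53.652048, f' = 55.155200 → x_1 = 4.220000 - (53.652048)/(55.155200) = 3.247253
x_1 = 3.247253: f = 11.058905, f' = 33.363959 → x_2 = 3.247253 - (11.058905)/(33.363959) = 2.915791
x_2 = 2.915791: f = 1.033885, f' = 27.235503 → x_3 = 2.915791 - (1.033885)/(27.235503) = 2.877830

2.8778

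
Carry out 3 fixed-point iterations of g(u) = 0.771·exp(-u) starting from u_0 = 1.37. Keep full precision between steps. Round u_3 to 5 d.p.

0.40906

u_1 = g(1.370000) = 0.195916
u_2 = g(0.195916) = 0.633824
u_3 = g(0.633824) = 0.409061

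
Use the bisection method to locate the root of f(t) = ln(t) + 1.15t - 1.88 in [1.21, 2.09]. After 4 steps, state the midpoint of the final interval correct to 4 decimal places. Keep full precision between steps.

f(1.210000) = -0.297880, f(2.090000) = 1.260664 (opposite signs)
step 1: m = 1.650000, f(m) = 0.518275 > 0 → root in [1.210000, 1.650000]
step 2: m = 1.430000, f(m) = 0.122174 > 0 → root in [1.210000, 1.430000]
step 3: m = 1.320000, f(m) = -0.084368 < 0 → root in [1.320000, 1.430000]
step 4: m = 1.375000, f(m) = 0.019704 > 0 → root in [1.320000, 1.375000]
Midpoint of [1.320000, 1.375000] = 1.347500

1.3475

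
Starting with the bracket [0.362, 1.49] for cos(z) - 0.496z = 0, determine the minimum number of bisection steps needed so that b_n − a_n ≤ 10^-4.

14

Initial width b − a = 1.49 − 0.362 = 1.128000.
After n steps the width is (b−a)/2^n; need (b−a)/2^n ≤ 10^-4.
So n ≥ log₂(1.128000/10^-4) = log₂(11280.0000) ≈ 13.4615.
Hence n = 14.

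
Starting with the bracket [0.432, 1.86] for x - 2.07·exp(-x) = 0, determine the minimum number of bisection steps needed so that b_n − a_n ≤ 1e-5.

18

Initial width b − a = 1.86 − 0.432 = 1.428000.
After n steps the width is (b−a)/2^n; need (b−a)/2^n ≤ 1e-5.
So n ≥ log₂(1.428000/1e-5) = log₂(142800.0000) ≈ 17.1236.
Hence n = 18.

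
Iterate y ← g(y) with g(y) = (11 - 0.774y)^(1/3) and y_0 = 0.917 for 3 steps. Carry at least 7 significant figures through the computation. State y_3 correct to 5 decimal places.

2.10831

y_1 = g(0.917000) = 2.175080
y_2 = g(2.175080) = 2.104186
y_3 = g(2.104186) = 2.108309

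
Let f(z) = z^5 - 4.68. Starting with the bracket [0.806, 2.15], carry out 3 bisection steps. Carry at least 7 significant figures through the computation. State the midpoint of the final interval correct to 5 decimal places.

1.39400

f(0.806000) = -4.339846, f(2.150000) = 41.260138 (opposite signs)
step 1: m = 1.478000, f(m) = 2.372972 > 0 → root in [0.806000, 1.478000]
step 2: m = 1.142000, f(m) = -2.737636 < 0 → root in [1.142000, 1.478000]
step 3: m = 1.310000, f(m) = -0.822051 < 0 → root in [1.310000, 1.478000]
Midpoint of [1.310000, 1.478000] = 1.394000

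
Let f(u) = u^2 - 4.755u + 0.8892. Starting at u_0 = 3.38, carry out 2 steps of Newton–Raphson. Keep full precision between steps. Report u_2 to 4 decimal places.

4.6438

f'(u) = 2u - 4.755
u_0 = 3.380000: f = -3.758300, f' = 2.005000 → u_1 = 3.380000 - (-3.758300)/(2.005000) = 5.254464
u_1 = 5.254464: f = 3.513615, f' = 5.753928 → u_2 = 5.254464 - (3.513615)/(5.753928) = 4.643818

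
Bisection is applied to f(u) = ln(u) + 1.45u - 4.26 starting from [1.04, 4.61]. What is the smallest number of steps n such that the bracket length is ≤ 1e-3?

12

Initial width b − a = 4.61 − 1.04 = 3.570000.
After n steps the width is (b−a)/2^n; need (b−a)/2^n ≤ 1e-3.
So n ≥ log₂(3.570000/1e-3) = log₂(3570.0000) ≈ 11.8017.
Hence n = 12.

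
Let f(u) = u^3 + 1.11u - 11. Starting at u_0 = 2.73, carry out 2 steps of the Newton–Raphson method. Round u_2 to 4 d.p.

f'(u) = 3u^2 + 1.11
u_0 = 2.730000: f = 12.376717, f' = 23.468700 → u_1 = 2.730000 - (12.376717)/(23.468700) = 2.202629
u_1 = 2.202629: f = 2.131133, f' = 15.664721 → u_2 = 2.202629 - (2.131133)/(15.664721) = 2.066582

2.0666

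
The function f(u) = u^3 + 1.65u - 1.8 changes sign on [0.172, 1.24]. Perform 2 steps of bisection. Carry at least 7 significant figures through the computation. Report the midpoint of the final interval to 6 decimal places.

f(0.172000) = -1.511112, f(1.240000) = 2.152624 (opposite signs)
step 1: m = 0.706000, f(m) = -0.283204 < 0 → root in [0.706000, 1.240000]
step 2: m = 0.973000, f(m) = 0.726617 > 0 → root in [0.706000, 0.973000]
Midpoint of [0.706000, 0.973000] = 0.839500

0.839500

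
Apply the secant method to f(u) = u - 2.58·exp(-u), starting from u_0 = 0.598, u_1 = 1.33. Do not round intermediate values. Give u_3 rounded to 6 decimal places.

0.971267

f(u_0) = -0.820769, f(u_1) = 0.647649
u_2 = 1.330000 - (0.647649)·(1.330000 - 0.598000)/(0.647649 - (-0.820769)) = 1.007150; f(u_2) = 0.064783
u_3 = 1.007150 - (0.064783)·(1.007150 - 1.330000)/(0.064783 - (0.647649)) = 0.971267; f(u_3) = -0.005530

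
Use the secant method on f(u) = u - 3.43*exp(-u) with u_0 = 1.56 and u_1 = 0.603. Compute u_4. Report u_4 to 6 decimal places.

f(u_0) = 0.839233, f(u_1) = -1.273785
u_2 = 0.603000 - (-1.273785)·(0.603000 - 1.560000)/(-1.273785 - (0.839233)) = 1.179906; f(u_2) = 0.125840
u_3 = 1.179906 - (0.125840)·(1.179906 - 0.603000)/(0.125840 - (-1.273785)) = 1.128036; f(u_3) = 0.017854
u_4 = 1.128036 - (0.017854)·(1.128036 - 1.179906)/(0.017854 - (0.125840)) = 1.119460; f(u_4) = -0.000284

1.119460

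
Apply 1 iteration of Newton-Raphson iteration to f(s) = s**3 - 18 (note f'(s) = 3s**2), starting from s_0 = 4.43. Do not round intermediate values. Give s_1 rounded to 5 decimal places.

Newton update: s ← s − f(s)/f'(s).
s_0 = 4.430000: f = 68.938307, f' = 58.874700 → s_1 = 4.430000 - (68.938307)/(58.874700) = 3.259067

3.25907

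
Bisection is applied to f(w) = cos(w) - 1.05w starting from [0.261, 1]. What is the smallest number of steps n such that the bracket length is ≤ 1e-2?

Initial width b − a = 1 − 0.261 = 0.739000.
After n steps the width is (b−a)/2^n; need (b−a)/2^n ≤ 1e-2.
So n ≥ log₂(0.739000/1e-2) = log₂(73.9000) ≈ 6.2075.
Hence n = 7.

7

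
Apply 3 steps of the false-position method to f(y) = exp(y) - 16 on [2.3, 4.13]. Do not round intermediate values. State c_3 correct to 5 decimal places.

f(2.300000) = -6.025818, f(4.130000) = 46.177923
step 1: c = 2.511235, f(c) = -3.679867 < 0 → new bracket [2.511235, 4.130000]
step 2: c = 2.630711, f(c) = -2.116357 < 0 → new bracket [2.630711, 4.130000]
step 3: c = 2.696413, f(c) = -1.173541 < 0 → new bracket [2.696413, 4.130000]

2.69641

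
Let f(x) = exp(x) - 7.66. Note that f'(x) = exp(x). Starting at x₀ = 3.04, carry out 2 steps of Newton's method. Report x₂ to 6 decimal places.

2.096871

x_0 = 3.040000: f = 13.245243, f' = 20.905243 → x_1 = 3.040000 - (13.245243)/(20.905243) = 2.406415
x_1 = 2.406415: f = 3.434120, f' = 11.094120 → x_2 = 2.406415 - (3.434120)/(11.094120) = 2.096871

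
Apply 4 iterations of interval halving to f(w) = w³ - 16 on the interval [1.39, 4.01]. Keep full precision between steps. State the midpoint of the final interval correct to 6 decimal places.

2.454375

f(1.390000) = -13.314381, f(4.010000) = 48.481201 (opposite signs)
step 1: m = 2.700000, f(m) = 3.683000 > 0 → root in [1.390000, 2.700000]
step 2: m = 2.045000, f(m) = -7.447759 < 0 → root in [2.045000, 2.700000]
step 3: m = 2.372500, f(m) = -2.645776 < 0 → root in [2.372500, 2.700000]
step 4: m = 2.536250, f(m) = 0.314591 > 0 → root in [2.372500, 2.536250]
Midpoint of [2.372500, 2.536250] = 2.454375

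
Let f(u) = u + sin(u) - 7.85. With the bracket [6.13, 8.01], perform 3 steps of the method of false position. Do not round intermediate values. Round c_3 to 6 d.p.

f(6.130000) = -1.872587, f(8.010000) = 1.147854
step 1: c = 7.295546, f(c) = 0.293631 > 0 → new bracket [6.130000, 7.295546]
step 2: c = 7.137556, f(c) = 0.041714 > 0 → new bracket [6.130000, 7.137556]
step 3: c = 7.115601, f(c) = 0.005160 > 0 → new bracket [6.130000, 7.115601]

7.115601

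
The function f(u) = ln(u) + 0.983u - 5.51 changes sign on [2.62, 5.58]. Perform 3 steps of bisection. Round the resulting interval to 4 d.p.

[4.1000, 4.4700]

f(2.620000) = -1.971366, f(5.580000) = 1.694329 (opposite signs)
step 1: m = 4.100000, f(m) = -0.068713 < 0 → root in [4.100000, 5.580000]
step 2: m = 4.840000, f(m) = 0.824635 > 0 → root in [4.100000, 4.840000]
step 3: m = 4.470000, f(m) = 0.381398 > 0 → root in [4.100000, 4.470000]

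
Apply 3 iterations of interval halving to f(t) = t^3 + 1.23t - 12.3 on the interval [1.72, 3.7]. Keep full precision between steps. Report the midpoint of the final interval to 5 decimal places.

2.09125

f(1.720000) = -5.095952, f(3.700000) = 42.904000 (opposite signs)
step 1: m = 2.710000, f(m) = 10.935811 > 0 → root in [1.720000, 2.710000]
step 2: m = 2.215000, f(m) = 1.291738 > 0 → root in [1.720000, 2.215000]
step 3: m = 1.967500, f(m) = -2.263672 < 0 → root in [1.967500, 2.215000]
Midpoint of [1.967500, 2.215000] = 2.091250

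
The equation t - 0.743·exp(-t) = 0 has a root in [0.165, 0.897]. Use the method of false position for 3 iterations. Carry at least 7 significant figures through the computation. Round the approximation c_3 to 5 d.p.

f(0.165000) = -0.464985, f(0.897000) = 0.594011
step 1: c = 0.486407, f(c) = 0.029588 > 0 → new bracket [0.165000, 0.486407]
step 2: c = 0.467179, f(c) = 0.001491 > 0 → new bracket [0.165000, 0.467179]
step 3: c = 0.466214, f(c) = 0.000075 > 0 → new bracket [0.165000, 0.466214]

0.46621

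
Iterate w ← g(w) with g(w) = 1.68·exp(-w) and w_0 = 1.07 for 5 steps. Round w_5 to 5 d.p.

0.70107

w_1 = g(1.070000) = 0.576254
w_2 = g(0.576254) = 0.944159
w_3 = g(0.944159) = 0.653531
w_4 = g(0.653531) = 0.873946
w_5 = g(0.873946) = 0.701067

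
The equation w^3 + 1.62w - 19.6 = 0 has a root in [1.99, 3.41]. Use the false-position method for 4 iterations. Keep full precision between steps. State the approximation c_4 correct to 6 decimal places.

2.493052

False-position update: c = (a·f(b) − b·f(a))/(f(b) − f(a)); replace the endpoint whose sign matches f(c).
f(1.990000) = -8.495601, f(3.410000) = 25.576021
step 1: c = 2.344070, f(c) = -2.922722 < 0 → new bracket [2.344070, 3.410000]
step 2: c = 2.453388, f(c) = -0.858291 < 0 → new bracket [2.453388, 3.410000]
step 3: c = 2.484448, f(c) = -0.239981 < 0 → new bracket [2.484448, 3.410000]
step 4: c = 2.493052, f(c) = -0.066171 < 0 → new bracket [2.493052, 3.410000]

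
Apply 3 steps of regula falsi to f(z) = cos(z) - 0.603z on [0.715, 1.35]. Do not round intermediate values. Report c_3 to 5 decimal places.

f(0.715000) = 0.323948, f(1.350000) = -0.595043
step 1: c = 0.938840, f(c) = 0.024604 > 0 → new bracket [0.938840, 1.350000]
step 2: c = 0.955166, f(c) = 0.001509 > 0 → new bracket [0.955166, 1.350000]
step 3: c = 0.956164, f(c) = 0.000091 > 0 → new bracket [0.956164, 1.350000]

0.95616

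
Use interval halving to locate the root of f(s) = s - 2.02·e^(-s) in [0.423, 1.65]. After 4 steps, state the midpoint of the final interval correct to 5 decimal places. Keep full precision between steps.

0.84478

f(0.423000) = -0.900259, f(1.650000) = 1.262059 (opposite signs)
step 1: m = 1.036500, f(m) = 0.320018 > 0 → root in [0.423000, 1.036500]
step 2: m = 0.729750, f(m) = -0.243950 < 0 → root in [0.729750, 1.036500]
step 3: m = 0.883125, f(m) = 0.047878 > 0 → root in [0.729750, 0.883125]
step 4: m = 0.806437, f(m) = -0.095383 < 0 → root in [0.806437, 0.883125]
Midpoint of [0.806437, 0.883125] = 0.844781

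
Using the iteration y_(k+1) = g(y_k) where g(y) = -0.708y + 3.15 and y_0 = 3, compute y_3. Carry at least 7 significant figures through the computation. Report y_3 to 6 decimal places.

y_1 = g(3.000000) = 1.026000
y_2 = g(1.026000) = 2.423592
y_3 = g(2.423592) = 1.434097

1.434097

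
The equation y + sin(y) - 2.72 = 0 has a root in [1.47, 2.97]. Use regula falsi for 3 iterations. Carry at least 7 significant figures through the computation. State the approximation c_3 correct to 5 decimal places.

f(1.470000) = -0.255076, f(2.970000) = 0.420752
step 1: c = 2.036141, f(c) = 0.209808 > 0 → new bracket [1.470000, 2.036141]
step 2: c = 1.780634, f(c) = 0.038699 > 0 → new bracket [1.470000, 1.780634]
step 3: c = 1.739714, f(c) = 0.005482 > 0 → new bracket [1.470000, 1.739714]

1.73971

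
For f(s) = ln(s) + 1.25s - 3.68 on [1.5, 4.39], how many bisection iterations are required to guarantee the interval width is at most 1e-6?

Initial width b − a = 4.39 − 1.5 = 2.890000.
After n steps the width is (b−a)/2^n; need (b−a)/2^n ≤ 1e-6.
So n ≥ log₂(2.890000/1e-6) = log₂(2890000.0000) ≈ 21.4626.
Hence n = 22.

22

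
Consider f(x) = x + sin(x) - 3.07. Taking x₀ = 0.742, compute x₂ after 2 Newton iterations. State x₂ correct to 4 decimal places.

2.1309

f'(x) = 1 + cos(x)
x_0 = 0.742000: f = -1.652237, f' = 1.737119 → x_1 = 0.742000 - (-1.652237)/(1.737119) = 1.693136
x_1 = 1.693136: f = -0.384338, f' = 0.877965 → x_2 = 1.693136 - (-0.384338)/(0.877965) = 2.130896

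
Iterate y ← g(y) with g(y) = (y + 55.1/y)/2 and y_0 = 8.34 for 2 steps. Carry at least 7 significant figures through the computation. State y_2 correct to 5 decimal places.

y_1 = g(8.340000) = 7.473357
y_2 = g(7.473357) = 7.423108

7.42311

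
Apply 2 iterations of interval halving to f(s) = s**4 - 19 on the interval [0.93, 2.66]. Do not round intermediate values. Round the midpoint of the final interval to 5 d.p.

f(0.930000) = -18.251948, f(2.660000) = 31.064115 (opposite signs)
step 1: m = 1.795000, f(m) = -8.618555 < 0 → root in [1.795000, 2.660000]
step 2: m = 2.227500, f(m) = 5.619025 > 0 → root in [1.795000, 2.227500]
Midpoint of [1.795000, 2.227500] = 2.011250

2.01125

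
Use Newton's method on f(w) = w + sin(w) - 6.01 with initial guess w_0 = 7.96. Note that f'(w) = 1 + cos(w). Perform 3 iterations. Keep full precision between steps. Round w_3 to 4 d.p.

6.0107

w_0 = 7.960000: f = 2.944385, f' = 0.894180 → w_1 = 7.960000 - (2.944385)/(0.894180) = 4.667168
w_1 = 4.667168: f = -2.341810, f' = 0.954794 → w_2 = 4.667168 - (-2.341810)/(0.954794) = 7.119854
w_2 = 7.119854: f = 1.852269, f' = 1.669940 → w_3 = 7.119854 - (1.852269)/(1.669940) = 6.010671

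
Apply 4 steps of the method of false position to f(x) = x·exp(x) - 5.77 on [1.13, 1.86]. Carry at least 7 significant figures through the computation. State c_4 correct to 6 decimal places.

f(1.130000) = -2.271908, f(1.860000) = 6.178150
step 1: c = 1.326270, f(c) = -0.773986 < 0 → new bracket [1.326270, 1.860000]
step 2: c = 1.385690, f(c) = -0.230584 < 0 → new bracket [1.385690, 1.860000]
step 3: c = 1.402756, f(c) = -0.065845 < 0 → new bracket [1.402756, 1.860000]
step 4: c = 1.407578, f(c) = -0.018572 < 0 → new bracket [1.407578, 1.860000]

1.407578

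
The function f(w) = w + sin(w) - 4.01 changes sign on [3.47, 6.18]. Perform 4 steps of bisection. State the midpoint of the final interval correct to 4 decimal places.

4.9097

f(3.470000) = -0.862536, f(6.180000) = 2.066998 (opposite signs)
step 1: m = 4.825000, f(m) = -0.178666 < 0 → root in [4.825000, 6.180000]
step 2: m = 5.502500, f(m) = 0.788734 > 0 → root in [4.825000, 5.502500]
step 3: m = 5.163750, f(m) = 0.253896 > 0 → root in [4.825000, 5.163750]
step 4: m = 4.994375, f(m) = 0.023870 > 0 → root in [4.825000, 4.994375]
Midpoint of [4.825000, 4.994375] = 4.909688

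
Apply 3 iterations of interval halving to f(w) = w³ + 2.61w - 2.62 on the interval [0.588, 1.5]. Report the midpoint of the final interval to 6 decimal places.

0.759000

f(0.588000) = -0.882023, f(1.500000) = 4.670000 (opposite signs)
step 1: m = 1.044000, f(m) = 1.242733 > 0 → root in [0.588000, 1.044000]
step 2: m = 0.816000, f(m) = 0.053098 > 0 → root in [0.588000, 0.816000]
step 3: m = 0.702000, f(m) = -0.441832 < 0 → root in [0.702000, 0.816000]
Midpoint of [0.702000, 0.816000] = 0.759000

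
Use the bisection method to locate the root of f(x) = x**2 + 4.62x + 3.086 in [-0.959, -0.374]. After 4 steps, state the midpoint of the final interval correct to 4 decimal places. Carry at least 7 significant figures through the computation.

-0.7945

f(-0.959000) = -0.424899, f(-0.374000) = 1.497996 (opposite signs)
step 1: m = -0.666500, f(m) = 0.450992 > 0 → root in [-0.959000, -0.666500]
step 2: m = -0.812750, f(m) = -0.008342 < 0 → root in [-0.812750, -0.666500]
step 3: m = -0.739625, f(m) = 0.215978 > 0 → root in [-0.812750, -0.739625]
step 4: m = -0.776188, f(m) = 0.102481 > 0 → root in [-0.812750, -0.776188]
Midpoint of [-0.812750, -0.776188] = -0.794469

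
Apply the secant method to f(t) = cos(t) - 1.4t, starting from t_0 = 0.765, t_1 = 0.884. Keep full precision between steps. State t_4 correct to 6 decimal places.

Secant update: t_(k+1) = t_k − f(t_k)·(t_k − t_(k-1))/(f(t_k) − f(t_(k-1))).
f(t_0) = -0.349618, f(t_1) = -0.603537
t_2 = 0.884000 - (-0.603537)·(0.884000 - 0.765000)/(-0.603537 - (-0.349618)) = 0.601151; f(t_2) = -0.016926
t_3 = 0.601151 - (-0.016926)·(0.601151 - 0.884000)/(-0.016926 - (-0.603537)) = 0.592990; f(t_3) = -0.000912
t_4 = 0.592990 - (-0.000912)·(0.592990 - 0.601151)/(-0.000912 - (-0.016926)) = 0.592525; f(t_4) = -0.000002

0.592525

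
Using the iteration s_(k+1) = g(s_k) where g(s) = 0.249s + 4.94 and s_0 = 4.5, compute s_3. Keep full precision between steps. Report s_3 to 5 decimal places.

6.54582

s_1 = g(4.500000) = 6.060500
s_2 = g(6.060500) = 6.449065
s_3 = g(6.449065) = 6.545817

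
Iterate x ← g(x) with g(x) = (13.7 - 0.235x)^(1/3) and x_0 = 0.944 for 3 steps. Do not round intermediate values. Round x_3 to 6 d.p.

x_1 = g(0.944000) = 2.379817
x_2 = g(2.379817) = 2.359790
x_3 = g(2.359790) = 2.360071

2.360071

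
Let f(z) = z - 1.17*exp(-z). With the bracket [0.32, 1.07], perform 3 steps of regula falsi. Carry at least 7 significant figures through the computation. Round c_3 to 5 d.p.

False-position update: c = (a·f(b) − b·f(a))/(f(b) − f(a)); replace the endpoint whose sign matches f(c).
f(0.320000) = -0.529594, f(1.070000) = 0.668680
step 1: c = 0.651473, f(c) = 0.041579 > 0 → new bracket [0.320000, 0.651473]
step 2: c = 0.627343, f(c) = 0.002553 > 0 → new bracket [0.320000, 0.627343]
step 3: c = 0.625869, f(c) = 0.000157 > 0 → new bracket [0.320000, 0.625869]

0.62587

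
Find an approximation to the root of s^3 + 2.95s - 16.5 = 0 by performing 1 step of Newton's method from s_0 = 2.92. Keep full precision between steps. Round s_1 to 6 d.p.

2.323731

f'(s) = 3s^2 + 2.95
s_0 = 2.920000: f = 17.011088, f' = 28.529200 → s_1 = 2.920000 - (17.011088)/(28.529200) = 2.323731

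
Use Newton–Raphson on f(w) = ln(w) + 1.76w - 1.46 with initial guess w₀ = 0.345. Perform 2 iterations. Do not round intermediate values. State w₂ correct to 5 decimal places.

f'(w) = 1/w + 1.76
w_0 = 0.345000: f = -1.917011, f' = 4.658551 → w_1 = 0.345000 - (-1.917011)/(4.658551) = 0.756504
w_1 = 0.756504: f = -0.407601, f' = 3.081871 → w_2 = 0.756504 - (-0.407601)/(3.081871) = 0.888761

0.88876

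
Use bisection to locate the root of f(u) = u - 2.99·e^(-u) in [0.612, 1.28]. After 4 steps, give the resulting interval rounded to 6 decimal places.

f(0.612000) = -1.009373, f(1.280000) = 0.448668 (opposite signs)
step 1: m = 0.946000, f(m) = -0.214990 < 0 → root in [0.946000, 1.280000]
step 2: m = 1.113000, f(m) = 0.130570 > 0 → root in [0.946000, 1.113000]
step 3: m = 1.029500, f(m) = -0.038485 < 0 → root in [1.029500, 1.113000]
step 4: m = 1.071250, f(m) = 0.046936 > 0 → root in [1.029500, 1.071250]

[1.029500, 1.071250]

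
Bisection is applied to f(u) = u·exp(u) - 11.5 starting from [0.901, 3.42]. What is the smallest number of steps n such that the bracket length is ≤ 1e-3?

Initial width b − a = 3.42 − 0.901 = 2.519000.
After n steps the width is (b−a)/2^n; need (b−a)/2^n ≤ 1e-3.
So n ≥ log₂(2.519000/1e-3) = log₂(2519.0000) ≈ 11.2986.
Hence n = 12.

12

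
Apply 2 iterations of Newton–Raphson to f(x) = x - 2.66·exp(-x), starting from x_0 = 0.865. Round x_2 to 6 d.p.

0.989189

f'(x) = 1 + 2.66·exp(-x)
x_0 = 0.865000: f = -0.254997, f' = 2.119997 → x_1 = 0.865000 - (-0.254997)/(2.119997) = 0.985282
x_1 = 0.985282: f = -0.007787, f' = 1.993068 → x_2 = 0.985282 - (-0.007787)/(1.993068) = 0.989189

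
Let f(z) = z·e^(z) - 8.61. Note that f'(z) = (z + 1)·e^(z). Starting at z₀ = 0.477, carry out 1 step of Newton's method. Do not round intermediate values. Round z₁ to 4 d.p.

3.7720

Newton update: z ← z − f(z)/f'(z).
z_0 = 0.477000: f = -7.841442, f' = 2.379792 → z_1 = 0.477000 - (-7.841442)/(2.379792) = 3.772012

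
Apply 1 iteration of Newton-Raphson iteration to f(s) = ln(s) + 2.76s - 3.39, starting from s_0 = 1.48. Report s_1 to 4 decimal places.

1.1637

Newton update: s ← s − f(s)/f'(s).
f'(s) = 1/s + 2.76
s_0 = 1.480000: f = 1.086842, f' = 3.435676 → s_1 = 1.480000 - (1.086842)/(3.435676) = 1.163660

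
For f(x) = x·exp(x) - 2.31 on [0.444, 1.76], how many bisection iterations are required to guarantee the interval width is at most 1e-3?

Initial width b − a = 1.76 − 0.444 = 1.316000.
After n steps the width is (b−a)/2^n; need (b−a)/2^n ≤ 1e-3.
So n ≥ log₂(1.316000/1e-3) = log₂(1316.0000) ≈ 10.3619.
Hence n = 11.

11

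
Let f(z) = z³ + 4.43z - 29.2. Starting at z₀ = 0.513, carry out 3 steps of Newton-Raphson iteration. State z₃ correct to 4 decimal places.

2.9485

f'(z) = 3z² + 4.43
z_0 = 0.513000: f = -26.792404, f' = 5.219507 → z_1 = 0.513000 - (-26.792404)/(5.219507) = 5.646129
z_1 = 5.646129: f = 175.804044, f' = 100.066328 → z_2 = 5.646129 - (175.804044)/(100.066328) = 3.889254
z_2 = 3.889254: f = 46.859413, f' = 49.808894 → z_3 = 3.889254 - (46.859413)/(49.808894) = 2.948470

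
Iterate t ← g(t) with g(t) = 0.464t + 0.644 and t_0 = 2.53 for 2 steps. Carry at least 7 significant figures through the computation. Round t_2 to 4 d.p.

1.4875

t_1 = g(2.530000) = 1.817920
t_2 = g(1.817920) = 1.487515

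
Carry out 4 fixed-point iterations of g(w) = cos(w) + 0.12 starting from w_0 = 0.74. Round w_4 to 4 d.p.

w_1 = g(0.740000) = 0.858469
w_2 = g(0.858469) = 0.773597
w_3 = g(0.773597) = 0.835402
w_4 = g(0.835402) = 0.790880

0.7909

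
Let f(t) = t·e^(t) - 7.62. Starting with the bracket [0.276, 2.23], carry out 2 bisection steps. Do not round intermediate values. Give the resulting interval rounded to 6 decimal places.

[1.253000, 1.741500]

f(0.276000) = -7.256274, f(2.230000) = 13.118701 (opposite signs)
step 1: m = 1.253000, f(m) = -3.233460 < 0 → root in [1.253000, 2.230000]
step 2: m = 1.741500, f(m) = 2.316818 > 0 → root in [1.253000, 1.741500]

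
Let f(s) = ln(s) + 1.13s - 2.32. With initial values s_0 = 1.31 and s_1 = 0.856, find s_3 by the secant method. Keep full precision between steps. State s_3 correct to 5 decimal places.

1.61968

f(s_0) = -0.569673, f(s_1) = -1.508205
s_2 = 0.856000 - (-1.508205)·(0.856000 - 1.310000)/(-1.508205 - (-0.569673)) = 1.585570; f(s_2) = -0.067362
s_3 = 1.585570 - (-0.067362)·(1.585570 - 0.856000)/(-0.067362 - (-1.508205)) = 1.619679; f(s_3) = -0.007535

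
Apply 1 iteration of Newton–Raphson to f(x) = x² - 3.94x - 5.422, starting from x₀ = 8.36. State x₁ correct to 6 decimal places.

Newton update: x ← x − f(x)/f'(x).
f'(x) = 2x - 3.94
x_0 = 8.360000: f = 31.529200, f' = 12.780000 → x_1 = 8.360000 - (31.529200)/(12.780000) = 5.892926

5.892926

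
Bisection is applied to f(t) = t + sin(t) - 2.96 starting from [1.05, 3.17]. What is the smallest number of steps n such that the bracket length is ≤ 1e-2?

Initial width b − a = 3.17 − 1.05 = 2.120000.
After n steps the width is (b−a)/2^n; need (b−a)/2^n ≤ 1e-2.
So n ≥ log₂(2.120000/1e-2) = log₂(212.0000) ≈ 7.7279.
Hence n = 8.

8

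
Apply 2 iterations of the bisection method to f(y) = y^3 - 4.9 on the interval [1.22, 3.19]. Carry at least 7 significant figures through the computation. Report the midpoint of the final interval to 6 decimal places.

1.466250

f(1.220000) = -3.084152, f(3.190000) = 27.561759 (opposite signs)
step 1: m = 2.205000, f(m) = 5.820765 > 0 → root in [1.220000, 2.205000]
step 2: m = 1.712500, f(m) = 0.122174 > 0 → root in [1.220000, 1.712500]
Midpoint of [1.220000, 1.712500] = 1.466250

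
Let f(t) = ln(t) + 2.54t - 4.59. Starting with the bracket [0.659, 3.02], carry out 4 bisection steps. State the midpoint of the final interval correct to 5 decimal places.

1.61816

f(0.659000) = -3.333172, f(3.020000) = 4.186057 (opposite signs)
step 1: m = 1.839500, f(m) = 0.691824 > 0 → root in [0.659000, 1.839500]
step 2: m = 1.249250, f(m) = -1.194362 < 0 → root in [1.249250, 1.839500]
step 3: m = 1.544375, f(m) = -0.232668 < 0 → root in [1.544375, 1.839500]
step 4: m = 1.691938, f(m) = 0.233396 > 0 → root in [1.544375, 1.691938]
Midpoint of [1.544375, 1.691938] = 1.618156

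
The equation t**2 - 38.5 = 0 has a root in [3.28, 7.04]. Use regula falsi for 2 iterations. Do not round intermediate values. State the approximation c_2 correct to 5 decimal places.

6.18964

f(3.280000) = -27.741600, f(7.040000) = 11.061600
step 1: c = 5.968140, f(c) = -2.881310 < 0 → new bracket [5.968140, 7.040000]
step 2: c = 6.189640, f(c) = -0.188355 < 0 → new bracket [6.189640, 7.040000]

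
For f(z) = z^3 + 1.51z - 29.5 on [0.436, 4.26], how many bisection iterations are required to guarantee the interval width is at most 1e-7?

26

Initial width b − a = 4.26 − 0.436 = 3.824000.
After n steps the width is (b−a)/2^n; need (b−a)/2^n ≤ 1e-7.
So n ≥ log₂(3.824000/1e-7) = log₂(38240000.0000) ≈ 25.1886.
Hence n = 26.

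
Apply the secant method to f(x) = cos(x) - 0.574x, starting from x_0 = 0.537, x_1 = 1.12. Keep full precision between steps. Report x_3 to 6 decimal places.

0.975678

f(x_0) = 0.551009, f(x_1) = -0.207198
x_2 = 1.120000 - (-0.207198)·(1.120000 - 0.537000)/(-0.207198 - (0.551009)) = 0.960682; f(x_2) = 0.021530
x_3 = 0.960682 - (0.021530)·(0.960682 - 1.120000)/(0.021530 - (-0.207198)) = 0.975678; f(x_3) = 0.000567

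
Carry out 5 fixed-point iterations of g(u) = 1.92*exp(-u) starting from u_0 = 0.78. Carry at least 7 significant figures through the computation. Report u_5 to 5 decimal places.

0.85612

u_1 = g(0.780000) = 0.880140
u_2 = g(0.880140) = 0.796272
u_3 = g(0.796272) = 0.865934
u_4 = g(0.865934) = 0.807664
u_5 = g(0.807664) = 0.856125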